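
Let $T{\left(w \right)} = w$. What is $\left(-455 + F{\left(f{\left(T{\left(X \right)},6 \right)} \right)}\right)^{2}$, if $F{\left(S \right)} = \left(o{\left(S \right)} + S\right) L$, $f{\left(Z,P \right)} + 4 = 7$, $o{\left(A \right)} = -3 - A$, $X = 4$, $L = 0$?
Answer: $207025$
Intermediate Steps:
$f{\left(Z,P \right)} = 3$ ($f{\left(Z,P \right)} = -4 + 7 = 3$)
$F{\left(S \right)} = 0$ ($F{\left(S \right)} = \left(\left(-3 - S\right) + S\right) 0 = \left(-3\right) 0 = 0$)
$\left(-455 + F{\left(f{\left(T{\left(X \right)},6 \right)} \right)}\right)^{2} = \left(-455 + 0\right)^{2} = \left(-455\right)^{2} = 207025$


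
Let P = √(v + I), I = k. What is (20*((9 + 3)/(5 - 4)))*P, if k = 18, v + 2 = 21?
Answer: 240*√37 ≈ 1459.9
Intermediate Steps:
v = 19 (v = -2 + 21 = 19)
I = 18
P = √37 (P = √(19 + 18) = √37 ≈ 6.0828)
(20*((9 + 3)/(5 - 4)))*P = (20*((9 + 3)/(5 - 4)))*√37 = (20*(12/1))*√37 = (20*(12*1))*√37 = (20*12)*√37 = 240*√37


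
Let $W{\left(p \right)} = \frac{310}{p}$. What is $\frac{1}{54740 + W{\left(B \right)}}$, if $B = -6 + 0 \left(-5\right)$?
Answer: $\frac{3}{164065} \approx 1.8285 \cdot 10^{-5}$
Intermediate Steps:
$B = -6$ ($B = -6 + 0 = -6$)
$\frac{1}{54740 + W{\left(B \right)}} = \frac{1}{54740 + \frac{310}{-6}} = \frac{1}{54740 + 310 \left(- \frac{1}{6}\right)} = \frac{1}{54740 - \frac{155}{3}} = \frac{1}{\frac{164065}{3}} = \frac{3}{164065}$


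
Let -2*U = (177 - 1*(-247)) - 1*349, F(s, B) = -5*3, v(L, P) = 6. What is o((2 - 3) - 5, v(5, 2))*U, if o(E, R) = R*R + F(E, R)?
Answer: -1575/2 ≈ -787.50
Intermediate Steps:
F(s, B) = -15
o(E, R) = -15 + R² (o(E, R) = R*R - 15 = R² - 15 = -15 + R²)
U = -75/2 (U = -((177 - 1*(-247)) - 1*349)/2 = -((177 + 247) - 349)/2 = -(424 - 349)/2 = -½*75 = -75/2 ≈ -37.500)
o((2 - 3) - 5, v(5, 2))*U = (-15 + 6²)*(-75/2) = (-15 + 36)*(-75/2) = 21*(-75/2) = -1575/2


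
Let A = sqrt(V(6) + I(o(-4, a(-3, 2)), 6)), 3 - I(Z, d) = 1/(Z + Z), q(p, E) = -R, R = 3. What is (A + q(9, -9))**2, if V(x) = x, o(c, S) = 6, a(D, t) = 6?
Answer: 215/12 - sqrt(321) ≈ 0.00019380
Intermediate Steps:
q(p, E) = -3 (q(p, E) = -1*3 = -3)
I(Z, d) = 3 - 1/(2*Z) (I(Z, d) = 3 - 1/(Z + Z) = 3 - 1/(2*Z))
A = sqrt(321)/6 (A = sqrt(6 + (3 - 1/2/6)) = sqrt(6 + (3 - 1/2*1/6)) = sqrt(6 + (3 - 1/12)) = sqrt(6 + 35/12) = sqrt(107/12) = sqrt(321)/6 ≈ 2.9861)
(A + q(9, -9))**2 = (sqrt(321)/6 - 3)**2 = (-3 + sqrt(321)/6)**2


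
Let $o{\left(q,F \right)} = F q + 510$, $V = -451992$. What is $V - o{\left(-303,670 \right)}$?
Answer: $-249492$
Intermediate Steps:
$o{\left(q,F \right)} = 510 + F q$
$V - o{\left(-303,670 \right)} = -451992 - \left(510 + 670 \left(-303\right)\right) = -451992 - \left(510 - 203010\right) = -451992 - -202500 = -451992 + 202500 = -249492$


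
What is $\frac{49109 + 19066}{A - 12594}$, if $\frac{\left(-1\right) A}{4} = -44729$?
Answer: $\frac{68175}{166322} \approx 0.4099$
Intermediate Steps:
$A = 178916$ ($A = \left(-4\right) \left(-44729\right) = 178916$)
$\frac{49109 + 19066}{A - 12594} = \frac{49109 + 19066}{178916 - 12594} = \frac{68175}{166322}$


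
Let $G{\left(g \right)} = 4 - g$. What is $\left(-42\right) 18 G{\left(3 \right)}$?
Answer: $-756$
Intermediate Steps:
$\left(-42\right) 18 G{\left(3 \right)} = \left(-42\right) 18 \left(4 - 3\right) = - 756 \left(4 - 3\right) = \left(-756\right) 1 = -756$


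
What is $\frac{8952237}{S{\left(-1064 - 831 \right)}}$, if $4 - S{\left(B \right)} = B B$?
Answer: $- \frac{426297}{171001} \approx -2.493$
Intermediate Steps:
$S{\left(B \right)} = 4 - B^{2}$ ($S{\left(B \right)} = 4 - B B = 4 - B^{2}$)
$\frac{8952237}{S{\left(-1064 - 831 \right)}} = \frac{8952237}{4 - \left(-1064 - 831\right)^{2}} = \frac{8952237}{4 - \left(-1895\right)^{2}} = \frac{8952237}{4 - 3591025} = \frac{8952237}{-3591021} = 8952237 \left(- \frac{1}{3591021}\right) = - \frac{426297}{171001}$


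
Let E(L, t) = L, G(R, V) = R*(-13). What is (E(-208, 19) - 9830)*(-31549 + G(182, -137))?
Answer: 340438770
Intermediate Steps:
G(R, V) = -13*R
(E(-208, 19) - 9830)*(-31549 + G(182, -137)) = (-208 - 9830)*(-31549 - 13*182) = -10038*(-31549 - 2366) = -10038*(-33915) = 340438770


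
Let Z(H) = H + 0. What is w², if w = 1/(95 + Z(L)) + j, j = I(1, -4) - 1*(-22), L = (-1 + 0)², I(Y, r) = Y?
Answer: 4879681/9216 ≈ 529.48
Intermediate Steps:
L = 1 (L = (-1)² = 1)
Z(H) = H
j = 23 (j = 1 - 1*(-22) = 1 + 22 = 23)
w = 2209/96 (w = 1/(95 + 1) + 23 = 1/96 + 23 = 2209/96 ≈ 23.010)
w² = (2209/96)² = 4879681/9216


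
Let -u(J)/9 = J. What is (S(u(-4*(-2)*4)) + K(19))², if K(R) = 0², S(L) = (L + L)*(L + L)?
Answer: 110075314176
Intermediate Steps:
u(J) = -9*J
S(L) = 4*L² (S(L) = (2*L)*(2*L) = 4*L²)
K(R) = 0
(S(u(-4*(-2)*4)) + K(19))² = (4*(-9*(-4*(-2))*4)² + 0)² = (4*(-72*4)² + 0)² = (4*(-9*32)² + 0)² = (4*(-288)² + 0)² = (4*82944 + 0)² = (331776 + 0)² = 331776² = 110075314176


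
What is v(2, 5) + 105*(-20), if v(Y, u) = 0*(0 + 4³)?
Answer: -2100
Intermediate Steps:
v(Y, u) = 0 (v(Y, u) = 0*(0 + 64) = 0*64 = 0)
v(2, 5) + 105*(-20) = 0 + 105*(-20) = 0 - 2100 = -2100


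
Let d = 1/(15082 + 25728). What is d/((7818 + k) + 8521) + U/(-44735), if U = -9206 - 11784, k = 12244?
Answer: 4896850430487/10436427041810 ≈ 0.46921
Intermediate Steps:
d = 1/40810 ≈ 2.4504e-5
U = -20990
d/((7818 + k) + 8521) + U/(-44735) = 1/(40810*((7818 + 12244) + 8521)) - 20990/(-44735) = 1/(40810*(20062 + 8521)) - 20990*(-1/44735) = (1/40810)/28583 + 4198/8947 = (1/40810)*(1/28583) + 4198/8947 = 1/1166472230 + 4198/8947 = 4896850430487/10436427041810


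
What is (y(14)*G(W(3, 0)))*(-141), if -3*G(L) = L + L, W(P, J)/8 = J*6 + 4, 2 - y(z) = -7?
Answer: 27072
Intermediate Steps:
y(z) = 9 (y(z) = 2 - 1*(-7) = 2 + 7 = 9)
W(P, J) = 32 + 48*J (W(P, J) = 8*(J*6 + 4) = 8*(6*J + 4) = 8*(4 + 6*J) = 32 + 48*J)
G(L) = -2*L/3 (G(L) = -(L + L)/3 = -2*L/3)
(y(14)*G(W(3, 0)))*(-141) = (9*(-2*(32 + 48*0)/3))*(-141) = (9*(-2*(32 + 0)/3))*(-141) = (9*(-⅔*32))*(-141) = (9*(-64/3))*(-141) = -192*(-141) = 27072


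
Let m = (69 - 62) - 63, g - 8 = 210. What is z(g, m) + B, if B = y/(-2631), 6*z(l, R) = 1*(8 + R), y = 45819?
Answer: -22289/877 ≈ -25.415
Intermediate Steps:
g = 218 (g = 8 + 210 = 218)
m = -56 (m = 7 - 63 = -56)
z(l, R) = 4/3 + R/6 (z(l, R) = (1*(8 + R))/6 = (8 + R)/6 = 4/3 + R/6)
B = -15273/877 (B = 45819/(-2631) = 45819*(-1/2631) = -15273/877 ≈ -17.415)
z(g, m) + B = (4/3 + (⅙)*(-56)) - 15273/877 = (4/3 - 28/3) - 15273/877 = -8 - 15273/877 = -22289/877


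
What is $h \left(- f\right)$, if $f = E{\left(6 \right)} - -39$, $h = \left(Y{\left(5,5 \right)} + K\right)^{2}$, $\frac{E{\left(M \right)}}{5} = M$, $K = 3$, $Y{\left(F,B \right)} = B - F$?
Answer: $-621$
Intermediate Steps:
$E{\left(M \right)} = 5 M$
$h = 9$ ($h = \left(\left(5 - 5\right) + 3\right)^{2} = \left(0 + 3\right)^{2} = 3^{2} = 9$)
$f = 69$ ($f = 5 \cdot 6 - -39 = 30 + 39 = 69$)
$h \left(- f\right) = 9 \left(\left(-1\right) 69\right) = 9 \left(-69\right) = -621$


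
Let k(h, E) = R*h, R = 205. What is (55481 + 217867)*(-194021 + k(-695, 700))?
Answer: -91980508608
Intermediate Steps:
k(h, E) = 205*h
(55481 + 217867)*(-194021 + k(-695, 700)) = (55481 + 217867)*(-194021 + 205*(-695)) = 273348*(-194021 - 142475) = 273348*(-336496) = -91980508608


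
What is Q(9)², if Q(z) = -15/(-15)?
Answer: 1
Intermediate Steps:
Q(z) = 1 (Q(z) = -15*(-1/15) = 1)
Q(9)² = 1² = 1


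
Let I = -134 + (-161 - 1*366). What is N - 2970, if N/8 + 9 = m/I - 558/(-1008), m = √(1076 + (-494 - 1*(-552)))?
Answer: -21263/7 - 72*√14/661 ≈ -3038.0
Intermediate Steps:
I = -661 (I = -134 + (-161 - 366) = -134 - 527 = -661)
m = 9*√14 (m = √(1076 + (-494 + 552)) = √(1076 + 58) = √1134 = 9*√14 ≈ 33.675)
N = -473/7 - 72*√14/661 (N = -72 + 8*((9*√14)/(-661) - 558/(-1008)) = -72 + 8*((9*√14)*(-1/661) - 558*(-1/1008)) = -72 + 8*(-9*√14/661 + 31/56) = -72 + 8*(31/56 - 9*√14/661) = -72 + (31/7 - 72*√14/661) = -473/7 - 72*√14/661 ≈ -67.979)
N - 2970 = (-473/7 - 72*√14/661) - 2970 = -21263/7 - 72*√14/661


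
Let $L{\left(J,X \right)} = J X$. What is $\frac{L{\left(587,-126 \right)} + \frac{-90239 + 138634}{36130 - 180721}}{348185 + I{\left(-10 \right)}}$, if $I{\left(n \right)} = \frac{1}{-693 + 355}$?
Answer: $- \frac{212627607218}{1000965465567} \approx -0.21242$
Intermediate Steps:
$I{\left(n \right)} = - \frac{1}{338}$ ($I{\left(n \right)} = \frac{1}{-338} = - \frac{1}{338}$)
$\frac{L{\left(587,-126 \right)} + \frac{-90239 + 138634}{36130 - 180721}}{348185 + I{\left(-10 \right)}} = \frac{587 \left(-126\right) + \frac{-90239 + 138634}{36130 - 180721}}{348185 - \frac{1}{338}} = \frac{-73962 + \frac{48395}{-144591}}{\frac{117686529}{338}} = \left(-73962 + 48395 \left(- \frac{1}{144591}\right)\right) \frac{338}{117686529} = \left(-73962 - \frac{48395}{144591}\right) \frac{338}{117686529} = \left(- \frac{10694287937}{144591}\right) \frac{338}{117686529} = - \frac{212627607218}{1000965465567}$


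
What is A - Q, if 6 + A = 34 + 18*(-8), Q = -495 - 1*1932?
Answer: 2311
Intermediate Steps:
Q = -2427 (Q = -495 - 1932 = -2427)
A = -116 (A = -6 + (34 + 18*(-8)) = -6 + (34 - 144) = -6 - 110 = -116)
A - Q = -116 - 1*(-2427) = -116 + 2427 = 2311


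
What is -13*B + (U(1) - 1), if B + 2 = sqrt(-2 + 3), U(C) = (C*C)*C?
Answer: 13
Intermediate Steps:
U(C) = C**3 (U(C) = C**2*C = C**3)
B = -1 (B = -2 + sqrt(-2 + 3) = -2 + sqrt(1) = -2 + 1 = -1)
-13*B + (U(1) - 1) = -13*(-1) + (1**3 - 1) = 13 + (1 - 1) = 13 + 0 = 13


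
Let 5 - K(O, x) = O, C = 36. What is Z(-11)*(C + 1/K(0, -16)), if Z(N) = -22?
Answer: -3982/5 ≈ -796.40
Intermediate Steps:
K(O, x) = 5 - O
Z(-11)*(C + 1/K(0, -16)) = -22*(36 + 1/(5 - 1*0)) = -22*(36 + 1/(5 + 0)) = -22*(36 + 1/5) = -22*(36 + ⅕) = -22*181/5 = -3982/5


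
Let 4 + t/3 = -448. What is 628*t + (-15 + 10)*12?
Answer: -851628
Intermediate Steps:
t = -1356 (t = -12 + 3*(-448) = -12 - 1344 = -1356)
628*t + (-15 + 10)*12 = 628*(-1356) + (-15 + 10)*12 = -851568 - 5*12 = -851568 - 60 = -851628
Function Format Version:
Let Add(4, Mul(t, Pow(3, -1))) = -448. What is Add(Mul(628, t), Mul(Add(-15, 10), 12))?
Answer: -851628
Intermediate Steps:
t = -1356 (t = Add(-12, Mul(3, -448)) = Add(-12, -1344) = -1356)
Add(Mul(628, t), Mul(Add(-15, 10), 12)) = Add(Mul(628, -1356), Mul(Add(-15, 10), 12)) = Add(-851568, Mul(-5, 12)) = Add(-851568, -60) = -851628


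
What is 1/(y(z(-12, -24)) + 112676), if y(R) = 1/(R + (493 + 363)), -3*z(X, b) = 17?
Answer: 2551/287436479 ≈ 8.8750e-6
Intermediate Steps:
z(X, b) = -17/3 (z(X, b) = -⅓*17 = -17/3)
y(R) = 1/(856 + R) (y(R) = 1/(R + 856) = 1/(856 + R))
1/(y(z(-12, -24)) + 112676) = 1/(1/(856 - 17/3) + 112676) = 1/(1/(2551/3) + 112676) = 1/(3/2551 + 112676) = 1/(287436479/2551) = 2551/287436479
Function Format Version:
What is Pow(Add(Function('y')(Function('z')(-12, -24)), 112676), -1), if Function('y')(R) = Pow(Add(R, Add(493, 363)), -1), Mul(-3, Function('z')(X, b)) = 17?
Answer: Rational(2551, 287436479) ≈ 8.8750e-6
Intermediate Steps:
Function('z')(X, b) = Rational(-17, 3) (Function('z')(X, b) = Mul(Rational(-1, 3), 17) = Rational(-17, 3))
Function('y')(R) = Pow(Add(856, R), -1) (Function('y')(R) = Pow(Add(R, 856), -1) = Pow(Add(856, R), -1))
Pow(Add(Function('y')(Function('z')(-12, -24)), 112676), -1) = Pow(Add(Pow(Add(856, Rational(-17, 3)), -1), 112676), -1) = Pow(Add(Pow(Rational(2551, 3), -1), 112676), -1) = Pow(Add(Rational(3, 2551), 112676), -1) = Pow(Rational(287436479, 2551), -1) = Rational(2551, 287436479)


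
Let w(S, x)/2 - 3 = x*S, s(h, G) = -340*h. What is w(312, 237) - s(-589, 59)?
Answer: -52366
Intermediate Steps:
w(S, x) = 6 + 2*S*x (w(S, x) = 6 + 2*(x*S) = 6 + 2*(S*x) = 6 + 2*S*x)
w(312, 237) - s(-589, 59) = (6 + 2*312*237) - (-340)*(-589) = (6 + 147888) - 1*200260 = 147894 - 200260 = -52366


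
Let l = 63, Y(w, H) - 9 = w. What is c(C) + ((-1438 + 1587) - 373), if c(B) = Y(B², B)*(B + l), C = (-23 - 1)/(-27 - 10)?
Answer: 19026163/50653 ≈ 375.62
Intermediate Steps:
Y(w, H) = 9 + w
C = 24/37 (C = -24/(-37) = -24*(-1/37) = 24/37 ≈ 0.64865)
c(B) = (9 + B²)*(63 + B) (c(B) = (9 + B²)*(B + 63) = (9 + B²)*(63 + B))
c(C) + ((-1438 + 1587) - 373) = (9 + (24/37)²)*(63 + 24/37) + ((-1438 + 1587) - 373) = (9 + 576/1369)*(2355/37) + (149 - 373) = (12897/1369)*(2355/37) - 224 = 30372435/50653 - 224 = 19026163/50653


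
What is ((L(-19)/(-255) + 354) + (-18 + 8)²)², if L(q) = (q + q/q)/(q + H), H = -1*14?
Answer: 180190062144/874225 ≈ 2.0611e+5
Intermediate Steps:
H = -14
L(q) = (1 + q)/(-14 + q) (L(q) = (q + q/q)/(q - 14) = (q + 1)/(-14 + q) = (1 + q)/(-14 + q))
((L(-19)/(-255) + 354) + (-18 + 8)²)² = ((((1 - 19)/(-14 - 19))/(-255) + 354) + (-18 + 8)²)² = (((-18/(-33))*(-1/255) + 354) + (-10)²)² = ((-1/33*(-18)*(-1/255) + 354) + 100)² = (((6/11)*(-1/255) + 354) + 100)² = ((-2/935 + 354) + 100)² = (330988/935 + 100)² = (424488/935)² = 180190062144/874225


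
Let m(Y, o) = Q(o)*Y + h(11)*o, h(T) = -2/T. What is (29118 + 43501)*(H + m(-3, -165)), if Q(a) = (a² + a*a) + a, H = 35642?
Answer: -9235902277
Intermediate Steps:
Q(a) = a + 2*a² (Q(a) = (a² + a²) + a = 2*a² + a = a + 2*a²)
m(Y, o) = -2*o/11 + Y*o*(1 + 2*o) (m(Y, o) = (o*(1 + 2*o))*Y + (-2/11)*o = Y*o*(1 + 2*o) + (-2*1/11)*o = Y*o*(1 + 2*o) - 2*o/11 = -2*o/11 + Y*o*(1 + 2*o))
(29118 + 43501)*(H + m(-3, -165)) = (29118 + 43501)*(35642 + (1/11)*(-165)*(-2 + 11*(-3)*(1 + 2*(-165)))) = 72619*(35642 + (1/11)*(-165)*(-2 + 11*(-3)*(1 - 330))) = 72619*(35642 + (1/11)*(-165)*(-2 + 11*(-3)*(-329))) = 72619*(35642 + (1/11)*(-165)*(-2 + 10857)) = 72619*(35642 + (1/11)*(-165)*10855) = 72619*(35642 - 162825) = 72619*(-127183) = -9235902277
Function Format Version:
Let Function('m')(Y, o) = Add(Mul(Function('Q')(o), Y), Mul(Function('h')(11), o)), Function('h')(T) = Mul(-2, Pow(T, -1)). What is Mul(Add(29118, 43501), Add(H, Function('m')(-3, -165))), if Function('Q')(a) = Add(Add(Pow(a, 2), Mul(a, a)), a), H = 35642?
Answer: -9235902277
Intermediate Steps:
Function('Q')(a) = Add(a, Mul(2, Pow(a, 2))) (Function('Q')(a) = Add(Add(Pow(a, 2), Pow(a, 2)), a) = Add(Mul(2, Pow(a, 2)), a) = Add(a, Mul(2, Pow(a, 2))))
Function('m')(Y, o) = Add(Mul(Rational(-2, 11), o), Mul(Y, o, Add(1, Mul(2, o)))) (Function('m')(Y, o) = Add(Mul(Mul(o, Add(1, Mul(2, o))), Y), Mul(Mul(-2, Pow(11, -1)), o)) = Add(Mul(Y, o, Add(1, Mul(2, o))), Mul(Mul(-2, Rational(1, 11)), o)) = Add(Mul(Y, o, Add(1, Mul(2, o))), Mul(Rational(-2, 11), o)) = Add(Mul(Rational(-2, 11), o), Mul(Y, o, Add(1, Mul(2, o)))))
Mul(Add(29118, 43501), Add(H, Function('m')(-3, -165))) = Mul(Add(29118, 43501), Add(35642, Mul(Rational(1, 11), -165, Add(-2, Mul(11, -3, Add(1, Mul(2, -165))))))) = Mul(72619, Add(35642, Mul(Rational(1, 11), -165, Add(-2, Mul(11, -3, Add(1, -330)))))) = Mul(72619, Add(35642, Mul(Rational(1, 11), -165, Add(-2, Mul(11, -3, -329))))) = Mul(72619, Add(35642, Mul(Rational(1, 11), -165, Add(-2, 10857)))) = Mul(72619, Add(35642, Mul(Rational(1, 11), -165, 10855))) = Mul(72619, Add(35642, -162825)) = Mul(72619, -127183) = -9235902277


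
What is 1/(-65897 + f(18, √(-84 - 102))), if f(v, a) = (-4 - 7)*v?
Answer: -1/66095 ≈ -1.5130e-5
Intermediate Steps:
f(v, a) = -11*v
1/(-65897 + f(18, √(-84 - 102))) = 1/(-65897 - 11*18) = 1/(-65897 - 198) = 1/(-66095) = -1/66095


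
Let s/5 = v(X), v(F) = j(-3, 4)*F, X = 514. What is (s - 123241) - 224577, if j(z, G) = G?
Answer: -337538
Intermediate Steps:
v(F) = 4*F
s = 10280 (s = 5*(4*514) = 5*2056 = 10280)
(s - 123241) - 224577 = (10280 - 123241) - 224577 = -112961 - 224577 = -337538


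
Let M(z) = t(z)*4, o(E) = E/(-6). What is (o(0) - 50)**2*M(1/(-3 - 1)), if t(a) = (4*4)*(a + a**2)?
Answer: -30000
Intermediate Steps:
o(E) = -E/6 (o(E) = E*(-1/6) = -E/6)
t(a) = 16*a + 16*a**2 (t(a) = 16*(a + a**2) = 16*a + 16*a**2)
M(z) = 64*z*(1 + z) (M(z) = (16*z*(1 + z))*4 = 64*z*(1 + z))
(o(0) - 50)**2*M(1/(-3 - 1)) = (-1/6*0 - 50)**2*(64*(1 + 1/(-3 - 1))/(-3 - 1)) = (0 - 50)**2*(64*(1 + 1/(-4))/(-4)) = (-50)**2*(64*(-1/4)*(1 - 1/4)) = 2500*(64*(-1/4)*(3/4)) = 2500*(-12) = -30000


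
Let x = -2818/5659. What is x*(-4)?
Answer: 11272/5659 ≈ 1.9919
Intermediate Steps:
x = -2818/5659 (x = -2818*1/5659 = -2818/5659 ≈ -0.49797)
x*(-4) = -2818/5659*(-4) = 11272/5659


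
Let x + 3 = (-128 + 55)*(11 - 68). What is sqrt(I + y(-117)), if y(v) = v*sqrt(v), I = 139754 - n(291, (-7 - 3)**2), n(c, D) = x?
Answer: sqrt(135596 - 351*I*sqrt(13)) ≈ 368.24 - 1.718*I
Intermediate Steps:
x = 4158 (x = -3 + (-128 + 55)*(11 - 68) = -3 - 73*(-57) = -3 + 4161 = 4158)
n(c, D) = 4158
I = 135596 (I = 139754 - 1*4158 = 139754 - 4158 = 135596)
y(v) = v**(3/2)
sqrt(I + y(-117)) = sqrt(135596 + (-117)**(3/2)) = sqrt(135596 - 351*I*sqrt(13))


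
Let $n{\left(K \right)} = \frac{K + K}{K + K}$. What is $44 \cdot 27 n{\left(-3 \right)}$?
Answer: $1188$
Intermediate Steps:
$n{\left(K \right)} = 1$ ($n{\left(K \right)} = \frac{2 K}{2 K} = 2 K \frac{1}{2 K} = 1$)
$44 \cdot 27 n{\left(-3 \right)} = 44 \cdot 27 \cdot 1 = 1188 \cdot 1 = 1188$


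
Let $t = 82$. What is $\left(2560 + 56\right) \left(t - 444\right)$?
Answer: $-946992$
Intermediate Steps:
$\left(2560 + 56\right) \left(t - 444\right) = \left(2560 + 56\right) \left(82 - 444\right) = 2616 \left(-362\right) = -946992$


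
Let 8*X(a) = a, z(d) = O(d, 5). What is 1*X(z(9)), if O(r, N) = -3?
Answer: -3/8 ≈ -0.37500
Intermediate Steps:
z(d) = -3
X(a) = a/8
1*X(z(9)) = 1*((⅛)*(-3)) = 1*(-3/8) = -3/8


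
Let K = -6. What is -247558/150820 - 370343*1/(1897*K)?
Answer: 6629678263/214579155 ≈ 30.896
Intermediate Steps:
-247558/150820 - 370343*1/(1897*K) = -247558/150820 - 370343/(1897*(-6)) = -247558*1/150820 - 370343/(-11382) = -123779/75410 - 370343*(-1/11382) = -123779/75410 + 370343/11382 = 6629678263/214579155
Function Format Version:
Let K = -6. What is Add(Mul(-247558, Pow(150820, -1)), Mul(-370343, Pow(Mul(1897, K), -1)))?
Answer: Rational(6629678263, 214579155) ≈ 30.896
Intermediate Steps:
Add(Mul(-247558, Pow(150820, -1)), Mul(-370343, Pow(Mul(1897, K), -1))) = Add(Mul(-247558, Pow(150820, -1)), Mul(-370343, Pow(Mul(1897, -6), -1))) = Add(Mul(-247558, Rational(1, 150820)), Mul(-370343, Pow(-11382, -1))) = Add(Rational(-123779, 75410), Mul(-370343, Rational(-1, 11382))) = Add(Rational(-123779, 75410), Rational(370343, 11382)) = Rational(6629678263, 214579155)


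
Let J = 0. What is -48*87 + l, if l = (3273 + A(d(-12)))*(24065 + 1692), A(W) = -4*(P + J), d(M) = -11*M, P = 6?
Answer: 83680317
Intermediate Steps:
A(W) = -24 (A(W) = -4*(6 + 0) = -4*6 = -24)
l = 83684493 (l = (3273 - 24)*(24065 + 1692) = 3249*25757 = 83684493)
-48*87 + l = -48*87 + 83684493 = -4176 + 83684493 = 83680317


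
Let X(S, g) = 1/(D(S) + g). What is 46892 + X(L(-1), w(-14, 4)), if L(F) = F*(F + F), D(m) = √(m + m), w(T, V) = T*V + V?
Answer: 2344599/50 ≈ 46892.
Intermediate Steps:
w(T, V) = V + T*V
D(m) = √2*√m (D(m) = √(2*m) = √2*√m)
L(F) = 2*F² (L(F) = F*(2*F) = 2*F²)
X(S, g) = 1/(g + √2*√S) (X(S, g) = 1/(√2*√S + g) = 1/(g + √2*√S))
46892 + X(L(-1), w(-14, 4)) = 46892 + 1/(4*(1 - 14) + √2*√(2*(-1)²)) = 46892 + 1/(4*(-13) + √2*√(2*1)) = 46892 + 1/(-52 + √2*√2) = 46892 + 1/(-52 + 2) = 46892 + 1/(-50) = 46892 - 1/50 = 2344599/50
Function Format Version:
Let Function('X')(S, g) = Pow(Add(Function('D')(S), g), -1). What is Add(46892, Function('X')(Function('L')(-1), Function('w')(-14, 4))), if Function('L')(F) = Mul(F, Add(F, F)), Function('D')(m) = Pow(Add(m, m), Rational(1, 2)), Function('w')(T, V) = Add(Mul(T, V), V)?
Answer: Rational(2344599, 50) ≈ 46892.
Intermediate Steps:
Function('w')(T, V) = Add(V, Mul(T, V))
Function('D')(m) = Mul(Pow(2, Rational(1, 2)), Pow(m, Rational(1, 2))) (Function('D')(m) = Pow(Mul(2, m), Rational(1, 2)) = Mul(Pow(2, Rational(1, 2)), Pow(m, Rational(1, 2))))
Function('L')(F) = Mul(2, Pow(F, 2)) (Function('L')(F) = Mul(F, Mul(2, F)) = Mul(2, Pow(F, 2)))
Function('X')(S, g) = Pow(Add(g, Mul(Pow(2, Rational(1, 2)), Pow(S, Rational(1, 2)))), -1) (Function('X')(S, g) = Pow(Add(Mul(Pow(2, Rational(1, 2)), Pow(S, Rational(1, 2))), g), -1) = Pow(Add(g, Mul(Pow(2, Rational(1, 2)), Pow(S, Rational(1, 2)))), -1))
Add(46892, Function('X')(Function('L')(-1), Function('w')(-14, 4))) = Add(46892, Pow(Add(Mul(4, Add(1, -14)), Mul(Pow(2, Rational(1, 2)), Pow(Mul(2, Pow(-1, 2)), Rational(1, 2)))), -1)) = Add(46892, Pow(Add(Mul(4, -13), Mul(Pow(2, Rational(1, 2)), Pow(Mul(2, 1), Rational(1, 2)))), -1)) = Add(46892, Pow(Add(-52, Mul(Pow(2, Rational(1, 2)), Pow(2, Rational(1, 2)))), -1)) = Add(46892, Pow(Add(-52, 2), -1)) = Add(46892, Pow(-50, -1)) = Add(46892, Rational(-1, 50)) = Rational(2344599, 50)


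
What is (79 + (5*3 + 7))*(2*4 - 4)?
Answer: 404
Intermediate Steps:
(79 + (5*3 + 7))*(2*4 - 4) = (79 + (15 + 7))*(8 - 4) = (79 + 22)*4 = 101*4 = 404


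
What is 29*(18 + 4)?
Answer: 638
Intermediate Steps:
29*(18 + 4) = 29*22 = 638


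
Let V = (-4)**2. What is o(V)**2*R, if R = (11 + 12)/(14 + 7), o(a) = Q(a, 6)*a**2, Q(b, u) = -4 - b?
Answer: 602931200/21 ≈ 2.8711e+7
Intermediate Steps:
V = 16
o(a) = a**2*(-4 - a) (o(a) = (-4 - a)*a**2 = a**2*(-4 - a))
R = 23/21 ≈ 1.0952
o(V)**2*R = (16**2*(-4 - 1*16))**2*(23/21) = (256*(-4 - 16))**2*(23/21) = (256*(-20))**2*(23/21) = (-5120)**2*(23/21) = 26214400*(23/21) = 602931200/21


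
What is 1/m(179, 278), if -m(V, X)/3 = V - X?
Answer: 1/297 ≈ 0.0033670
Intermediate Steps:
m(V, X) = -3*V + 3*X (m(V, X) = -3*(V - X) = -3*V + 3*X)
1/m(179, 278) = 1/(-3*179 + 3*278) = 1/(-537 + 834) = 1/297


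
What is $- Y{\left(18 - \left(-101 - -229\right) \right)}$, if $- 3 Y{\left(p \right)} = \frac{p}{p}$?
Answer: $\frac{1}{3} \approx 0.33333$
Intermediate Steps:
$Y{\left(p \right)} = - \frac{1}{3}$ ($Y{\left(p \right)} = - \frac{p \frac{1}{p}}{3} = \left(- \frac{1}{3}\right) 1 = - \frac{1}{3}$)
$- Y{\left(18 - \left(-101 - -229\right) \right)} = \left(-1\right) \left(- \frac{1}{3}\right) = \frac{1}{3}$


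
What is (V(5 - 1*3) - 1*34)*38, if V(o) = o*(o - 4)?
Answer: -1444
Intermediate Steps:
V(o) = o*(-4 + o)
(V(5 - 1*3) - 1*34)*38 = ((5 - 1*3)*(-4 + (5 - 1*3)) - 1*34)*38 = ((5 - 3)*(-4 + (5 - 3)) - 34)*38 = (2*(-4 + 2) - 34)*38 = (2*(-2) - 34)*38 = (-4 - 34)*38 = -38*38 = -1444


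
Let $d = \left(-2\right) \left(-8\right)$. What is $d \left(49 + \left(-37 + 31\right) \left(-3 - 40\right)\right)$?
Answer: $4912$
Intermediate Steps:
$d = 16$
$d \left(49 + \left(-37 + 31\right) \left(-3 - 40\right)\right) = 16 \left(49 + \left(-37 + 31\right) \left(-3 - 40\right)\right) = 16 \left(49 - -258\right) = 16 \left(49 + 258\right) = 16 \cdot 307 = 4912$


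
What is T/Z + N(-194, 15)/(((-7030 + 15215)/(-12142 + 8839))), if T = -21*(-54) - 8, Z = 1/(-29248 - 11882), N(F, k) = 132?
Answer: -379067266296/8185 ≈ -4.6312e+7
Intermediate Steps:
Z = -1/41130 (Z = 1/(-41130) = -1/41130 ≈ -2.4313e-5)
T = 1126 (T = 1134 - 8 = 1126)
T/Z + N(-194, 15)/(((-7030 + 15215)/(-12142 + 8839))) = 1126/(-1/41130) + 132/(((-7030 + 15215)/(-12142 + 8839))) = 1126*(-41130) + 132/((8185/(-3303))) = -46312380 + 132/((8185*(-1/3303))) = -46312380 + 132/(-8185/3303) = -46312380 + 132*(-3303/8185) = -46312380 - 435996/8185 = -379067266296/8185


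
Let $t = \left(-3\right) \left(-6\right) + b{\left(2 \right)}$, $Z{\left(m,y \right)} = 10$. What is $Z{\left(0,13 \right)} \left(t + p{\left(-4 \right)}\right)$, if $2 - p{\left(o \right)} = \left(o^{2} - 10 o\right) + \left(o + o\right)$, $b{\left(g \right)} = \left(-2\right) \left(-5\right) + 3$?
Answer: $-150$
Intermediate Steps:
$b{\left(g \right)} = 13$ ($b{\left(g \right)} = 10 + 3 = 13$)
$p{\left(o \right)} = 2 - o^{2} + 8 o$ ($p{\left(o \right)} = 2 - \left(\left(o^{2} - 10 o\right) + \left(o + o\right)\right) = 2 - \left(\left(o^{2} - 10 o\right) + 2 o\right) = 2 - \left(o^{2} - 8 o\right) = 2 - o^{2} + 8 o$)
$t = 31$ ($t = \left(-3\right) \left(-6\right) + 13 = 18 + 13 = 31$)
$Z{\left(0,13 \right)} \left(t + p{\left(-4 \right)}\right) = 10 \left(31 + \left(2 - \left(-4\right)^{2} + 8 \left(-4\right)\right)\right) = 10 \left(31 - 46\right) = 10 \left(-15\right) = -150$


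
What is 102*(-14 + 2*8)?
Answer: 204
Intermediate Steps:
102*(-14 + 2*8) = 102*(-14 + 16) = 102*2 = 204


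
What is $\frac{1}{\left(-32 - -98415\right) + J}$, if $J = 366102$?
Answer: $\frac{1}{464485} \approx 2.1529 \cdot 10^{-6}$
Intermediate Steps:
$\frac{1}{\left(-32 - -98415\right) + J} = \frac{1}{\left(-32 - -98415\right) + 366102} = \frac{1}{\left(-32 + 98415\right) + 366102} = \frac{1}{98383 + 366102} = \frac{1}{464485}$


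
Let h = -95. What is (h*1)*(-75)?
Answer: 7125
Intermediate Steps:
(h*1)*(-75) = -95*1*(-75) = -95*(-75) = 7125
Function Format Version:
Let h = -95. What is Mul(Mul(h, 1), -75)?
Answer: 7125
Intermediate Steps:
Mul(Mul(h, 1), -75) = Mul(Mul(-95, 1), -75) = Mul(-95, -75) = 7125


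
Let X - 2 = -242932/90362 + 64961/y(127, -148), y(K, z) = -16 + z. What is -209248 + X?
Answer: -1553401661629/7409684 ≈ -2.0964e+5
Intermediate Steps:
X = -2940103997/7409684 (X = 2 + (-242932/90362 + 64961/(-16 - 148)) = 2 + (-242932*1/90362 + 64961/(-164)) = 2 + (-121466/45181 + 64961*(-1/164)) = 2 + (-121466/45181 - 64961/164) = 2 - 2954923365/7409684 = -2940103997/7409684 ≈ -396.79)
-209248 + X = -209248 - 2940103997/7409684 = -1553401661629/7409684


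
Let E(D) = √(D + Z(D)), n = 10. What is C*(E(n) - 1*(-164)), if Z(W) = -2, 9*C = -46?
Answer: -7544/9 - 92*√2/9 ≈ -852.68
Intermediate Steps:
C = -46/9 (C = (⅑)*(-46) = -46/9 ≈ -5.1111)
E(D) = √(-2 + D) (E(D) = √(D - 2) = √(-2 + D))
C*(E(n) - 1*(-164)) = -46*(√(-2 + 10) - 1*(-164))/9 = -46*(√8 + 164)/9 = -46*(2*√2 + 164)/9 = -46*(164 + 2*√2)/9 = -7544/9 - 92*√2/9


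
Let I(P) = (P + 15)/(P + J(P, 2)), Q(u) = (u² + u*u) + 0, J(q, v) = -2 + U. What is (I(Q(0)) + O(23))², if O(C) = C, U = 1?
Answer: 64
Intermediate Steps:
J(q, v) = -1 (J(q, v) = -2 + 1 = -1)
Q(u) = 2*u² (Q(u) = (u² + u²) + 0 = 2*u² + 0 = 2*u²)
I(P) = (15 + P)/(-1 + P) (I(P) = (P + 15)/(P - 1) = (15 + P)/(-1 + P))
(I(Q(0)) + O(23))² = ((15 + 2*0²)/(-1 + 2*0²) + 23)² = ((15 + 2*0)/(-1 + 2*0) + 23)² = ((15 + 0)/(-1 + 0) + 23)² = (15/(-1) + 23)² = (-1*15 + 23)² = (-15 + 23)² = 8² = 64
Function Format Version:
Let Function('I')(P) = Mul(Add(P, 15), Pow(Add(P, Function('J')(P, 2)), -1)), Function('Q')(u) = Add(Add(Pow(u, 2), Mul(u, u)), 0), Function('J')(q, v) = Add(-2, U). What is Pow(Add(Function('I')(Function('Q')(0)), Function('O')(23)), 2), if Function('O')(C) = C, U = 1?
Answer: 64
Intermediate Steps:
Function('J')(q, v) = -1 (Function('J')(q, v) = Add(-2, 1) = -1)
Function('Q')(u) = Mul(2, Pow(u, 2)) (Function('Q')(u) = Add(Add(Pow(u, 2), Pow(u, 2)), 0) = Add(Mul(2, Pow(u, 2)), 0) = Mul(2, Pow(u, 2)))
Function('I')(P) = Mul(Pow(Add(-1, P), -1), Add(15, P)) (Function('I')(P) = Mul(Add(P, 15), Pow(Add(P, -1), -1)) = Mul(Add(15, P), Pow(Add(-1, P), -1)) = Mul(Pow(Add(-1, P), -1), Add(15, P)))
Pow(Add(Function('I')(Function('Q')(0)), Function('O')(23)), 2) = Pow(Add(Mul(Pow(Add(-1, Mul(2, Pow(0, 2))), -1), Add(15, Mul(2, Pow(0, 2)))), 23), 2) = Pow(Add(Mul(Pow(Add(-1, Mul(2, 0)), -1), Add(15, Mul(2, 0))), 23), 2) = Pow(Add(Mul(Pow(Add(-1, 0), -1), Add(15, 0)), 23), 2) = Pow(Add(Mul(Pow(-1, -1), 15), 23), 2) = Pow(Add(Mul(-1, 15), 23), 2) = Pow(Add(-15, 23), 2) = Pow(8, 2) = 64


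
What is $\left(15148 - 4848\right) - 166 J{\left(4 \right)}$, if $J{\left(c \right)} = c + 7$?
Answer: $8474$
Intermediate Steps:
$J{\left(c \right)} = 7 + c$
$\left(15148 - 4848\right) - 166 J{\left(4 \right)} = \left(15148 - 4848\right) - 166 \left(7 + 4\right) = 10300 - 1826 = 8474$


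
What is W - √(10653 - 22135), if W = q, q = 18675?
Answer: 18675 - I*√11482 ≈ 18675.0 - 107.15*I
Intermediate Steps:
W = 18675
W - √(10653 - 22135) = 18675 - √(10653 - 22135) = 18675 - √(-11482) = 18675 - I*√11482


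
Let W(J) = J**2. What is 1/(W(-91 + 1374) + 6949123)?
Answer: 1/8595212 ≈ 1.1634e-7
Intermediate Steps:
1/(W(-91 + 1374) + 6949123) = 1/((-91 + 1374)**2 + 6949123) = 1/(1283**2 + 6949123) = 1/(1646089 + 6949123) = 1/8595212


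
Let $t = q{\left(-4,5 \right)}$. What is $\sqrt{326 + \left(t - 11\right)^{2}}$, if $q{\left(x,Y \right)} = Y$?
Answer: $\sqrt{362} \approx 19.026$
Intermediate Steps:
$t = 5$
$\sqrt{326 + \left(t - 11\right)^{2}} = \sqrt{326 + \left(5 - 11\right)^{2}} = \sqrt{326 + \left(-6\right)^{2}} = \sqrt{326 + 36} = \sqrt{362}$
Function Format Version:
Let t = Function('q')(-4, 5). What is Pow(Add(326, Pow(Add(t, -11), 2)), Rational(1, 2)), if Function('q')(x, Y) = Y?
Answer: Pow(362, Rational(1, 2)) ≈ 19.026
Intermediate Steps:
t = 5
Pow(Add(326, Pow(Add(t, -11), 2)), Rational(1, 2)) = Pow(Add(326, Pow(Add(5, -11), 2)), Rational(1, 2)) = Pow(Add(326, Pow(-6, 2)), Rational(1, 2)) = Pow(Add(326, 36), Rational(1, 2)) = Pow(362, Rational(1, 2))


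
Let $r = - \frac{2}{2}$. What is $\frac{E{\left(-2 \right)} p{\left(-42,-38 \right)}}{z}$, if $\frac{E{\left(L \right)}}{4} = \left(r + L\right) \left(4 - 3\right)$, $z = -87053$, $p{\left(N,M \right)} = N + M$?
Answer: $- \frac{960}{87053} \approx -0.011028$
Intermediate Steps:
$p{\left(N,M \right)} = M + N$
$r = -1$ ($r = \left(-2\right) \frac{1}{2} = -1$)
$E{\left(L \right)} = -4 + 4 L$ ($E{\left(L \right)} = 4 \left(-1 + L\right) \left(4 - 3\right) = 4 \left(-1 + L\right) 1 = 4 \left(-1 + L\right) = -4 + 4 L$)
$\frac{E{\left(-2 \right)} p{\left(-42,-38 \right)}}{z} = \frac{\left(-4 + 4 \left(-2\right)\right) \left(-38 - 42\right)}{-87053} = \left(-4 - 8\right) \left(-80\right) \left(- \frac{1}{87053}\right) = \left(-12\right) \left(-80\right) \left(- \frac{1}{87053}\right) = 960 \left(- \frac{1}{87053}\right) = - \frac{960}{87053}$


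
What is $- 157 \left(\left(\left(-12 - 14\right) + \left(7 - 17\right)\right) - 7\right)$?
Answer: $6751$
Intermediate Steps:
$- 157 \left(\left(\left(-12 - 14\right) + \left(7 - 17\right)\right) - 7\right) = - 157 \left(\left(-26 + \left(7 - 17\right)\right) - 7\right) = - 157 \left(\left(-26 - 10\right) - 7\right) = - 157 \left(-36 - 7\right) = \left(-157\right) \left(-43\right) = 6751$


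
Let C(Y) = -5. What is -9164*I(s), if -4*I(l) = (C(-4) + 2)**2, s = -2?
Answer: 20619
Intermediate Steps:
I(l) = -9/4 (I(l) = -(-5 + 2)**2/4 = -1/4*(-3)**2 = -1/4*9 = -9/4)
-9164*I(s) = -9164*(-9/4) = 20619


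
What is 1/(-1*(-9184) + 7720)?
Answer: 1/16904 ≈ 5.9158e-5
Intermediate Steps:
1/(-1*(-9184) + 7720) = 1/(9184 + 7720) = 1/16904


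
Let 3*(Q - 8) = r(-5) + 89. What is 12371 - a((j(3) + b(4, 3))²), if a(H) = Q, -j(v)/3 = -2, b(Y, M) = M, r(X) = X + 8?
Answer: 36997/3 ≈ 12332.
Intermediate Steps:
r(X) = 8 + X
j(v) = 6 (j(v) = -3*(-2) = 6)
Q = 116/3 (Q = 8 + ((8 - 5) + 89)/3 = 8 + (3 + 89)/3 = 8 + (⅓)*92 = 8 + 92/3 = 116/3 ≈ 38.667)
a(H) = 116/3
12371 - a((j(3) + b(4, 3))²) = 12371 - 1*116/3 = 12371 - 116/3 = 36997/3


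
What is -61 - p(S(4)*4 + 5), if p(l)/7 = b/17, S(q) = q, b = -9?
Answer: -974/17 ≈ -57.294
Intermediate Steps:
p(l) = -63/17 (p(l) = 7*(-9/17) = -63/17)
-61 - p(S(4)*4 + 5) = -61 - 1*(-63/17) = -61 + 63/17 = -974/17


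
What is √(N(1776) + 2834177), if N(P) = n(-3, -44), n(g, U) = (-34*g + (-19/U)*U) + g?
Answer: √2834257 ≈ 1683.5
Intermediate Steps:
n(g, U) = -19 - 33*g (n(g, U) = (-34*g - 19) + g = (-19 - 34*g) + g = -19 - 33*g)
N(P) = 80 (N(P) = -19 - 33*(-3) = -19 + 99 = 80)
√(N(1776) + 2834177) = √(80 + 2834177) = √2834257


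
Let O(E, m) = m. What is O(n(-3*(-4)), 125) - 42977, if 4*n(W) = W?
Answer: -42852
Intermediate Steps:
n(W) = W/4
O(n(-3*(-4)), 125) - 42977 = 125 - 42977 = -42852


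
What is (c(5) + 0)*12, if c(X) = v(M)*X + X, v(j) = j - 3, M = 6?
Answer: 240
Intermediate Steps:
v(j) = -3 + j
c(X) = 4*X (c(X) = (-3 + 6)*X + X = 3*X + X = 4*X)
(c(5) + 0)*12 = (4*5 + 0)*12 = (20 + 0)*12 = 20*12 = 240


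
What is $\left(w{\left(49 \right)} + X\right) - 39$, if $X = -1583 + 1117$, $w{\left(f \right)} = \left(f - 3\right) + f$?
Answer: $-410$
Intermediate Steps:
$w{\left(f \right)} = -3 + 2 f$ ($w{\left(f \right)} = \left(-3 + f\right) + f = -3 + 2 f$)
$X = -466$
$\left(w{\left(49 \right)} + X\right) - 39 = \left(\left(-3 + 2 \cdot 49\right) - 466\right) - 39 = \left(\left(-3 + 98\right) - 466\right) - 39 = \left(95 - 466\right) - 39 = -371 - 39 = -410$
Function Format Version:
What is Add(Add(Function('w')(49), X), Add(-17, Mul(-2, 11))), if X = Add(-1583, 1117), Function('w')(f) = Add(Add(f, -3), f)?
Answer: -410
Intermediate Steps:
Function('w')(f) = Add(-3, Mul(2, f)) (Function('w')(f) = Add(Add(-3, f), f) = Add(-3, Mul(2, f)))
X = -466
Add(Add(Function('w')(49), X), Add(-17, Mul(-2, 11))) = Add(Add(Add(-3, Mul(2, 49)), -466), Add(-17, Mul(-2, 11))) = Add(Add(Add(-3, 98), -466), Add(-17, -22)) = Add(Add(95, -466), -39) = Add(-371, -39) = -410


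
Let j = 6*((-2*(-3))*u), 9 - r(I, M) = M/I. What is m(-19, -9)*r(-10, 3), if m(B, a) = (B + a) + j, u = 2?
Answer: 2046/5 ≈ 409.20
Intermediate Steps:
r(I, M) = 9 - M/I
j = 72 (j = 6*(-2*(-3)*2) = 6*(6*2) = 6*12 = 72)
m(B, a) = 72 + B + a (m(B, a) = (B + a) + 72 = 72 + B + a)
m(-19, -9)*r(-10, 3) = (72 - 19 - 9)*(9 - 1*3/(-10)) = 44*(9 - 1*3*(-⅒)) = 44*(9 + 3/10) = 44*(93/10) = 2046/5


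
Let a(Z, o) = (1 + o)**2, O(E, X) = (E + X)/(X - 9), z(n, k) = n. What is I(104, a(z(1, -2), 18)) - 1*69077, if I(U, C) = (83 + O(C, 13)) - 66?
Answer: -137933/2 ≈ -68967.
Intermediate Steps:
O(E, X) = (E + X)/(-9 + X)
I(U, C) = 81/4 + C/4 (I(U, C) = (83 + (C + 13)/(-9 + 13)) - 66 = (83 + (13 + C)/4) - 66 = (83 + (13/4 + C/4)) - 66 = (345/4 + C/4) - 66 = 81/4 + C/4)
I(104, a(z(1, -2), 18)) - 1*69077 = (81/4 + (1 + 18)**2/4) - 1*69077 = (81/4 + (1/4)*19**2) - 69077 = (81/4 + (1/4)*361) - 69077 = (81/4 + 361/4) - 69077 = 221/2 - 69077 = -137933/2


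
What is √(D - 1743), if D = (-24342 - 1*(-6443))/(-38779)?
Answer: I*√2620448190542/38779 ≈ 41.744*I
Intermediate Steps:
D = 17899/38779 (D = (-24342 + 6443)*(-1/38779) = -17899*(-1/38779) = 17899/38779 ≈ 0.46156)
√(D - 1743) = √(17899/38779 - 1743) = √(-67573898/38779) = I*√2620448190542/38779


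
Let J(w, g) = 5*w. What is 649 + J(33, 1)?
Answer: 814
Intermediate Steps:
649 + J(33, 1) = 649 + 5*33 = 649 + 165 = 814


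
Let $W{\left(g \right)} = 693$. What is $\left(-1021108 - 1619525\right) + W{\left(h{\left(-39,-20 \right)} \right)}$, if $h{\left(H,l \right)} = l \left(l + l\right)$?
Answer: $-2639940$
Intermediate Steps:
$h{\left(H,l \right)} = 2 l^{2}$ ($h{\left(H,l \right)} = l 2 l = 2 l^{2}$)
$\left(-1021108 - 1619525\right) + W{\left(h{\left(-39,-20 \right)} \right)} = \left(-1021108 - 1619525\right) + 693 = -2640633 + 693 = -2639940$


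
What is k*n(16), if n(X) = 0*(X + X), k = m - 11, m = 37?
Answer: 0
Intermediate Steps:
k = 26 (k = 37 - 11 = 26)
n(X) = 0 (n(X) = 0*(2*X) = 0)
k*n(16) = 26*0 = 0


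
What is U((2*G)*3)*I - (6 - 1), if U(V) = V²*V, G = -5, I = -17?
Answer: 458995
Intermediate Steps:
U(V) = V³
U((2*G)*3)*I - (6 - 1) = ((2*(-5))*3)³*(-17) - (6 - 1) = (-10*3)³*(-17) - 1*5 = (-30)³*(-17) - 5 = -27000*(-17) - 5 = 459000 - 5 = 458995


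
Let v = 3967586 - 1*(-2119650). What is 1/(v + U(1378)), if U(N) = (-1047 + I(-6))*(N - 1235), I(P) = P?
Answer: 1/5936657 ≈ 1.6845e-7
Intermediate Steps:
U(N) = 1300455 - 1053*N (U(N) = (-1047 - 6)*(N - 1235) = -1053*(-1235 + N) = 1300455 - 1053*N)
v = 6087236 (v = 3967586 + 2119650 = 6087236)
1/(v + U(1378)) = 1/(6087236 + (1300455 - 1053*1378)) = 1/(6087236 + (1300455 - 1451034)) = 1/(6087236 - 150579) = 1/5936657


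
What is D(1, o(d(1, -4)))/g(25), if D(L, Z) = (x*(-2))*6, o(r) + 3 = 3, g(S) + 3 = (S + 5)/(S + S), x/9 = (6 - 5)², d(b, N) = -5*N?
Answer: 45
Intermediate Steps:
x = 9 (x = 9*(6 - 5)² = 9*1² = 9*1 = 9)
g(S) = -3 + (5 + S)/(2*S) (g(S) = -3 + (S + 5)/(S + S) = -3 + (5 + S)/((2*S)) = -3 + (5 + S)*(1/(2*S)) = -3 + (5 + S)/(2*S))
o(r) = 0 (o(r) = -3 + 3 = 0)
D(L, Z) = -108 (D(L, Z) = (9*(-2))*6 = -18*6 = -108)
D(1, o(d(1, -4)))/g(25) = -108*10/(1 - 1*25) = -108*10/(1 - 25) = -108/((5/2)*(1/25)*(-24)) = -108/(-12/5) = -108*(-5/12) = 45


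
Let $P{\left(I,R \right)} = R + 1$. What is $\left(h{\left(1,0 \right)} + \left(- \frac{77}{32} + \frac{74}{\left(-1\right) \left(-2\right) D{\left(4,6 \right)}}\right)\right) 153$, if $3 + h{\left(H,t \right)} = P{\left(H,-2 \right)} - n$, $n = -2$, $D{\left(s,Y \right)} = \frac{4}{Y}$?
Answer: $\frac{250155}{32} \approx 7817.3$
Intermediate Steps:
$P{\left(I,R \right)} = 1 + R$
$h{\left(H,t \right)} = -2$ ($h{\left(H,t \right)} = -3 + \left(\left(1 - 2\right) - -2\right) = -3 + \left(-1 + 2\right) = -3 + 1 = -2$)
$\left(h{\left(1,0 \right)} + \left(- \frac{77}{32} + \frac{74}{\left(-1\right) \left(-2\right) D{\left(4,6 \right)}}\right)\right) 153 = \left(-2 + \left(- \frac{77}{32} + \frac{74}{\left(-1\right) \left(-2\right) \frac{4}{6}}\right)\right) 153 = \left(-2 + \left(\left(-77\right) \frac{1}{32} + \frac{74}{2 \cdot 4 \cdot \frac{1}{6}}\right)\right) 153 = \left(-2 - \left(\frac{77}{32} - \frac{74}{2 \cdot \frac{2}{3}}\right)\right) 153 = \left(-2 - \left(\frac{77}{32} - \frac{74}{\frac{4}{3}}\right)\right) 153 = \left(-2 + \left(- \frac{77}{32} + 74 \cdot \frac{3}{4}\right)\right) 153 = \left(-2 + \left(- \frac{77}{32} + \frac{111}{2}\right)\right) 153 = \left(-2 + \frac{1699}{32}\right) 153 = \frac{1635}{32} \cdot 153 = \frac{250155}{32}$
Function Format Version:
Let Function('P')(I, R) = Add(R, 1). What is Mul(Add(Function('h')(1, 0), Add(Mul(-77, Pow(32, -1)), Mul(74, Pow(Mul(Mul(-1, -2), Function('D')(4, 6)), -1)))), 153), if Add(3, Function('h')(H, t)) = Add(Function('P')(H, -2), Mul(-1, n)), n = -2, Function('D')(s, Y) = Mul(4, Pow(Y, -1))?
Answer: Rational(250155, 32) ≈ 7817.3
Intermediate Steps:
Function('P')(I, R) = Add(1, R)
Function('h')(H, t) = -2 (Function('h')(H, t) = Add(-3, Add(Add(1, -2), Mul(-1, -2))) = Add(-3, Add(-1, 2)) = Add(-3, 1) = -2)
Mul(Add(Function('h')(1, 0), Add(Mul(-77, Pow(32, -1)), Mul(74, Pow(Mul(Mul(-1, -2), Function('D')(4, 6)), -1)))), 153) = Mul(Add(-2, Add(Mul(-77, Pow(32, -1)), Mul(74, Pow(Mul(Mul(-1, -2), Mul(4, Pow(6, -1))), -1)))), 153) = Mul(Add(-2, Add(Mul(-77, Rational(1, 32)), Mul(74, Pow(Mul(2, Mul(4, Rational(1, 6))), -1)))), 153) = Mul(Add(-2, Add(Rational(-77, 32), Mul(74, Pow(Mul(2, Rational(2, 3)), -1)))), 153) = Mul(Add(-2, Add(Rational(-77, 32), Mul(74, Pow(Rational(4, 3), -1)))), 153) = Mul(Add(-2, Add(Rational(-77, 32), Mul(74, Rational(3, 4)))), 153) = Mul(Add(-2, Add(Rational(-77, 32), Rational(111, 2))), 153) = Mul(Add(-2, Rational(1699, 32)), 153) = Mul(Rational(1635, 32), 153) = Rational(250155, 32)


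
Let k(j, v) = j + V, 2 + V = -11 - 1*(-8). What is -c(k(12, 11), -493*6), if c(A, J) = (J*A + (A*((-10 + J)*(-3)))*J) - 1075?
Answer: 184388005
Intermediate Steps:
V = -5 (V = -2 + (-11 - 1*(-8)) = -2 + (-11 + 8) = -2 - 3 = -5)
k(j, v) = -5 + j (k(j, v) = j - 5 = -5 + j)
c(A, J) = -1075 + A*J + A*J*(30 - 3*J) (c(A, J) = (A*J + (A*(30 - 3*J))*J) - 1075 = (A*J + A*J*(30 - 3*J)) - 1075 = -1075 + A*J + A*J*(30 - 3*J))
-c(k(12, 11), -493*6) = -(-1075 - 3*(-5 + 12)*(-493*6)**2 + 31*(-5 + 12)*(-493*6)) = -(-1075 - 3*7*(-2958)**2 + 31*7*(-2958)) = -(-1075 - 3*7*8749764 - 641886) = -(-1075 - 183745044 - 641886) = -1*(-184388005) = 184388005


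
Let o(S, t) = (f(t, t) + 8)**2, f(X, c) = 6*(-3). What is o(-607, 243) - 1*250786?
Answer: -250686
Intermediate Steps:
f(X, c) = -18
o(S, t) = 100 (o(S, t) = (-18 + 8)**2 = (-10)**2 = 100)
o(-607, 243) - 1*250786 = 100 - 1*250786 = 100 - 250786 = -250686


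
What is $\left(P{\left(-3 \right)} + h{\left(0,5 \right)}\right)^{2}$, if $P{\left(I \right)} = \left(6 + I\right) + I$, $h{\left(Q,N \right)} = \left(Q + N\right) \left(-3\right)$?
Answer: $225$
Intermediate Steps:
$h{\left(Q,N \right)} = - 3 N - 3 Q$ ($h{\left(Q,N \right)} = \left(N + Q\right) \left(-3\right) = - 3 N - 3 Q$)
$P{\left(I \right)} = 6 + 2 I$
$\left(P{\left(-3 \right)} + h{\left(0,5 \right)}\right)^{2} = \left(\left(6 + 2 \left(-3\right)\right) - 15\right)^{2} = \left(\left(6 - 6\right) + \left(-15 + 0\right)\right)^{2} = \left(0 - 15\right)^{2} = \left(-15\right)^{2} = 225$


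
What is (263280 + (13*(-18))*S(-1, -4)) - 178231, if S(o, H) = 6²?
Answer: 76625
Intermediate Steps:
S(o, H) = 36
(263280 + (13*(-18))*S(-1, -4)) - 178231 = (263280 + (13*(-18))*36) - 178231 = (263280 - 234*36) - 178231 = (263280 - 8424) - 178231 = 254856 - 178231 = 76625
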